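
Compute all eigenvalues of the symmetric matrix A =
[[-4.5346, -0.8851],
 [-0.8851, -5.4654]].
sigma(A) ≈ {-6, -4}

A is real symmetric, so its spectrum consists of real eigenvalues. Expanding the characteristic polynomial of the displayed matrix gives
  det(λ I - A) = p(λ) = λ^2 + (10)λ + (24).
Solving p(λ) = 0 yields eigenvalues ≈ -6, -4. (A is shown rounded to 4 decimals, so these recover the underlying integer eigenvalues to within that precision.)
Verification: the trace of A = -10 equals the sum of eigenvalues -10, and det(A) ≈ 24.0000 matches the eigenvalue product 24.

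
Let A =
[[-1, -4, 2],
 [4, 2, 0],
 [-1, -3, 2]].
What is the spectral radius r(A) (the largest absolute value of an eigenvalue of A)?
r(A) ≈ 4.0985

The eigenvalues of A are the roots of its characteristic polynomial. With M = A (coefficients from the trace, the sum of principal 2x2 minors, and det A):
  p(λ) = det(λ I - M) = λ^3 - 3λ^2 + 18λ - 8.
No integer candidate from the rational root theorem (±divisors of 8) is a root, so the roots are irrational. The cubic discriminant is Δ = -15228 < 0, so there is one real root and a complex-conjugate pair. p(0) = -8 and p(1) = 8 have opposite signs, so a root lies in (0, 1); Newton's method refines it to λ ≈ 0.4762. Dividing out (λ - (0.4762)) leaves approximately λ^2 - 2.5238λ + 16.7981. For λ^2 - 2.5238λ + 16.7981 the discriminant is -60.823. It is negative, so the remaining roots are the complex-conjugate pair λ ≈ 1.2619 ± 3.8995i. Their product equals the constant term, so |λ|^2 ≈ 16.7981 and |λ| ≈ 4.0985.
Thus the eigenvalues (to 4 decimals) are 0.4762 (modulus 0.4762); 1.2619 ± 3.8995i (modulus 4.0985). The spectral radius is the largest modulus: r(A) ≈ 4.0985. (Cross-check: r(A) ≤ ||A||_2 ≈ 6.6876; equality holds whenever A is normal, though it can also hold for some non-normal A.)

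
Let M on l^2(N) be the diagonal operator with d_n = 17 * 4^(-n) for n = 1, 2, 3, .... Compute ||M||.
||M|| = 17/4 (attained at n = 1)

For M diagonal, ||M|| = sup_n |d_n|. The sequence d_n = 17 * 4^(-n) is positive and strictly decreasing (ratio 4^(-1) < 1), so the supremum is d_1 = 17/4. Hence ||M|| = 17/4.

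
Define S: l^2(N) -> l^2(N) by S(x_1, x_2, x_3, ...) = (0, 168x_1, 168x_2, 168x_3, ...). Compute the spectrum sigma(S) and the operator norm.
sigma(S) = closed disk {z in C : |z| ≤ 168}; ||S|| = 168

Note S = 168·U where U is the unit right shift (U x)_k = x_{k-1} (with x_0 := 0); so ||S|| = 168||U|| and sigma(S) = 168·sigma(U). ||S x||^2 = sum_{k≥1} |168x_k|^2 = 28224||x||^2, so ||S|| = 168 and sigma(S) ⊂ {|z| ≤ 168}. For any |lambda| < 168, the equation (S - lambda I) x = 0 forces x_1 = 0, then 168x_k = lambda x_{k+1} ⇒ x = 0, so S has no eigenvalues. But (S - lambda I) is not surjective for |lambda| < 168: solving (S - lambda I) x = e_1 would require x_n proportional to (lambda/168)^(-n), which is not in l^2. So every |lambda| < 168 lies in the residual spectrum. The boundary |lambda| = 168 is in the approximate point spectrum (the spectrum is closed). Hence sigma(S) is the closed disk of radius 168.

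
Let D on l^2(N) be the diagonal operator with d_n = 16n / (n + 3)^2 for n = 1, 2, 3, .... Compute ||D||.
||D|| = 4/3 (attained at n = 3)

For D diagonal, ||D|| = sup_n |d_n|. Treat f(x) = 16x / (x + 3)^2 for real x > 0. By the quotient rule, f'(x) = 16(3 - x)/(x + 3)^3, which is positive for x < 3 and negative for x > 3. So f has a unique maximum at x = 3, and since 3 is a positive integer, the supremum over n ≥ 1 is attained at n = 3: d_3 = 16·3/(3 + 3)^2 = 16·3/36 = 4/3. Hence ||D|| = 4/3.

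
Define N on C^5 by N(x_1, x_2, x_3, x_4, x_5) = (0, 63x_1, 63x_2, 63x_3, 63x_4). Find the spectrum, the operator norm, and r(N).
sigma(N) = {0}; ||N|| = 63; r(N) = 0. (N is nilpotent with N^5 = 0.)

On C^5, N is a strictly lower-triangular matrix with 63 on the subdiagonal and zeros elsewhere, so its characteristic polynomial is lambda^5 and every eigenvalue is 0: sigma(N) = {0}. For the operator norm, N e_i = 63e_{i+1} for i = 1, ..., 4 and N e_5 = 0, so the singular values of N are 63 (with multiplicity 4) and 0; hence ||N|| = 63. The spectral radius r(N) = max|lambda| = 0. Note ||N|| > r(N) — characteristic of non-normal nilpotent operators. Indeed N^5 = 0.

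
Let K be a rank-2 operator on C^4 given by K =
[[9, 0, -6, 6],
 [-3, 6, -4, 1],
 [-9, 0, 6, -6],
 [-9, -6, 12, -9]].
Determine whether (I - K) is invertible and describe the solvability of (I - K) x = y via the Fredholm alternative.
(I - K) is invertible (det(I - K) = 22 ≠ 0), so for every y in C^4 the equation (I - K) x = y has a unique solution.

K has rank 2 and factors as K = U V^T = u1 v1^T + u2 v2^T with u1 = (-3, 1, 3, 3), v1 = (-3, 0, 2, -2), u2 = (0, 3, 0, -3), v2 = (0, 2, -2, 1) (multiplying out reproduces the displayed K). The nonzero eigenvalues of U V^T coincide with those of the 2 x 2 matrix G = V^T U = [[v1·u1, v1·u2], [v2·u1, v2·u2]] = [[9, 6], [-1, 3]], and by the Sylvester determinant identity det(I_4 - U V^T) = det(I_2 - V^T U) = det([[-8, -6], [1, -2]]) = (-8)(-2) - (-6)(1) = 22. (Direct check: I - K =
[[-8, 0, 6, -6],
 [3, -5, 4, -1],
 [9, 0, -5, 6],
 [9, 6, -12, 10]]
has determinant 22.) The finite-dimensional Fredholm alternative says: either (I - K) is invertible, or ker(I - K) ≠ {0} and then range(I - K) = ker((I - K)^*)^⊥, with dim ker(I - K) = dim ker((I - K)^*). Since det(I - K) ≠ 0, 1 is not an eigenvalue of K and ker(I - K) = {0}, so we are in the first case: for every y there is a unique x = (I - K)^(-1) y. (Explicitly, by the Woodbury identity, (I - U V^T)^(-1) = I + U (I_2 - G)^(-1) V^T.)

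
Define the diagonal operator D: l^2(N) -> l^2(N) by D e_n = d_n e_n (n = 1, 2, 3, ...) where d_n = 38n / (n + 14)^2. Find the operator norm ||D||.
||D|| = 19/28 (attained at n = 14)

For D diagonal, ||D|| = sup_n |d_n|. Treat f(x) = 38x / (x + 14)^2 for real x > 0. By the quotient rule, f'(x) = 38(14 - x)/(x + 14)^3, which is positive for x < 14 and negative for x > 14. So f has a unique maximum at x = 14, and since 14 is a positive integer, the supremum over n ≥ 1 is attained at n = 14: d_14 = 38·14/(14 + 14)^2 = 38·14/784 = 19/28. Hence ||D|| = 19/28.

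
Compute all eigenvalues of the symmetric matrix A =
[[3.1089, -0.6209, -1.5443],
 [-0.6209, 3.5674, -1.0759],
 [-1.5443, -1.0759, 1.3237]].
sigma(A) ≈ {0, 4} (4 with multiplicity 2)

A is real symmetric, so its spectrum consists of real eigenvalues. Expanding the characteristic polynomial of the displayed matrix gives
  det(λ I - A) = p(λ) = λ^3 + (-8)λ^2 + (16)λ + (0).
Solving p(λ) = 0 yields eigenvalues ≈ 0, 4, 4. (A is shown rounded to 4 decimals, so these recover the underlying integer eigenvalues to within that precision.)
Verification: the trace of A = 8 equals the sum of eigenvalues 8, and det(A) ≈ 0.0007 matches the eigenvalue product 0.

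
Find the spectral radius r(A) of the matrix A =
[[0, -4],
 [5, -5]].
r(A) = sqrt(20) ≈ 4.4721

The eigenvalues of A are the roots of its characteristic polynomial. With M = A (coefficients from the trace and determinant):
  p(λ) = det(λ I - M) = λ^2 + 5λ + 20.
For λ^2 + 5λ + 20 the discriminant is -55. It is negative, so the roots are the complex-conjugate pair λ = -5/2 ± (sqrt(55)/2) i ≈ -2.5 ± 3.7081i. For a conjugate pair the product of the roots equals the constant term, so |λ|^2 = 20 and |λ| = sqrt(20) ≈ 4.4721.
Thus the eigenvalues (to 4 decimals) are -2.5 ± 3.7081i (modulus 4.4721). The spectral radius is the largest modulus: r(A) = sqrt(20) ≈ 4.4721. (Cross-check: r(A) ≤ ||A||_2 ≈ 7.6973; equality holds whenever A is normal, though it can also hold for some non-normal A.)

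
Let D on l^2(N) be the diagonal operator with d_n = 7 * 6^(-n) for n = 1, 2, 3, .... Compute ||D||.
||D|| = 7/6 (attained at n = 1)

For D diagonal, ||D|| = sup_n |d_n|. The sequence d_n = 7 * 6^(-n) is positive and strictly decreasing (ratio 6^(-1) < 1), so the supremum is d_1 = 7/6. Hence ||D|| = 7/6.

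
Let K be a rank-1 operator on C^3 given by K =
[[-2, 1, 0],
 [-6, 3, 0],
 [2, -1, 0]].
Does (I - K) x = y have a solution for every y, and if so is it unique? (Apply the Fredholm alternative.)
(I - K) is singular (det(I - K) = 0, i.e. 1 ∈ sigma(K)). (I - K) x = y is solvable iff y ⊥ ker((I - K)^*) = span{(-2, 1, 0)}, i.e. iff -2y_1 + y_2 = 0. When solvable, the solutions are x = y + c·(1, 3, -1), c arbitrary (ker(I - K) = span{(1, 3, -1)}, dimension 1).

K has rank 1, so it is an outer product K = u v^T: every row of K is a multiple of one row vector. Reading off the entries, u = (1, 3, -1) and v = (-2, 1, 0) (row i of K equals u_i·v^T). A rank-one matrix u v^T satisfies K u = u (v·u) and kills the (2)-dimensional subspace v^⊥, so its characteristic polynomial is lambda^2 (lambda - v·u) with v·u = tr K = 1. Hence the eigenvalues of I - K are 1 (multiplicity 2) and 1 - (1) = 0, so det(I - K) = 0. (Direct check: I - K =
[[3, -1, 0],
 [6, -2, 0],
 [-2, 1, 1]]
has determinant 0.) So 1 is an eigenvalue of K and (I - K) is not invertible. The finite-dimensional Fredholm alternative says: either (I - K) is invertible, or ker(I - K) ≠ {0} and then range(I - K) = ker((I - K)^*)^⊥, with dim ker(I - K) = dim ker((I - K)^*). We are in the second case, so we need both kernels. Kernel of I - K: (I - K) u = u - u (v·u) = u - u = 0, so ker(I - K) = span{u} = span{(1, 3, -1)} (it is exactly 1-dimensional because rank(I - K) = 2). Kernel of the adjoint: K is real, so (I - K)^* = I - K^T = I - v u^T, and (I - v u^T) v = v - v (u·v) = 0; hence ker((I - K)^*) = span{v} = span{(-2, 1, 0)}. Therefore (I - K) x = y is solvable iff <y, v> = 0, i.e. iff -2y_1 + y_2 = 0. When this holds, K y = u (v·y) = 0, so (I - K) y = y and x = y is a particular solution; the full solution set is the line x = y + c·u = y + c·(1, 3, -1), c ∈ C.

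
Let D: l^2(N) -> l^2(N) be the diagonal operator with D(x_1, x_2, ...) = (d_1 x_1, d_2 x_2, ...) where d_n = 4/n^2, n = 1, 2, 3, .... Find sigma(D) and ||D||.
sigma(D) = {4/n^2 : n ≥ 1} ∪ {0}; ||D|| = 4

A bounded diagonal operator on l^2 with diagonal entries d_n has spectrum equal to the closure of {d_n : n ≥ 1}: every d_n is an eigenvalue (with eigenvector e_n), so {d_n} ⊂ sigma(D); the spectrum is closed, so its closure is too; and for lambda not in the closure, (D - lambda I) has bounded inverse (the diagonal entries 1/(d_n - lambda) are bounded). For our sequence d_n = 4/n^2, n = 1, 2, 3, ...:
  - {d_n} = {4/n^2 : n ≥ 1}; the only limit point is 0
  - closure = {4/n^2 : n ≥ 1} ∪ {0}
For the norm: a diagonal operator has ||D|| = sup_n |d_n|. Here d_n = 4/n^2 is positive and decreasing, so sup_n |d_n| = d_1 = 4. So ||D|| = 4.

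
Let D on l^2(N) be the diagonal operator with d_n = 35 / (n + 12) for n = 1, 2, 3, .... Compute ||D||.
||D|| = 35/13 (attained at n = 1)

For D diagonal, ||D|| = sup_n |d_n| = sup_n 35/(n + 12). This is positive and strictly decreasing in n, so the supremum is attained at n = 1: d_1 = 35/(1 + 12) = 35/13. Hence ||D|| = 35/13.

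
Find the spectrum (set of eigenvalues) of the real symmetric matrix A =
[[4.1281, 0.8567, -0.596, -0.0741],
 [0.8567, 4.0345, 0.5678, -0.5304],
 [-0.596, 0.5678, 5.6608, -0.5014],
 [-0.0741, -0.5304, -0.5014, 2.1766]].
sigma(A) ≈ {2, 3, 5, 6}

A is real symmetric, so its spectrum consists of real eigenvalues. Expanding the characteristic polynomial of the displayed matrix gives
  det(λ I - A) = p(λ) = λ^4 + (-16)λ^3 + (91)λ^2 + (-216)λ + (179.9987).
Solving p(λ) = 0 yields eigenvalues ≈ 2, 3, 5, 6. (A is shown rounded to 4 decimals, so these recover the underlying integer eigenvalues to within that precision.)
Verification: the trace of A = 16 equals the sum of eigenvalues 16, and det(A) ≈ 179.9987 matches the eigenvalue product 180.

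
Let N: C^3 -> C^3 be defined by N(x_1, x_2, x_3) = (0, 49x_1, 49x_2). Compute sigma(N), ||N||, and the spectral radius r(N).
sigma(N) = {0}; ||N|| = 49; r(N) = 0. (N is nilpotent with N^3 = 0.)

On C^3, N is a strictly lower-triangular matrix with 49 on the subdiagonal and zeros elsewhere, so its characteristic polynomial is lambda^3 and every eigenvalue is 0: sigma(N) = {0}. For the operator norm, N e_i = 49e_{i+1} for i = 1, ..., 2 and N e_3 = 0, so the singular values of N are 49 (with multiplicity 2) and 0; hence ||N|| = 49. The spectral radius r(N) = max|lambda| = 0. Note ||N|| > r(N) — characteristic of non-normal nilpotent operators. Indeed N^3 = 0.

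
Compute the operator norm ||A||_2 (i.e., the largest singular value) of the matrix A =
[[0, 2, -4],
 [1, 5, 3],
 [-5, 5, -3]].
||A||_2 ≈ 8.4427 (= sqrt(largest eigenvalue of A^T A))

||A||_2 = sigma_max(A) = sqrt(lambda_max(A^T A)). Form the symmetric matrix M = A^T A =
[[26, -20, 18],
 [-20, 54, -8],
 [18, -8, 34]].
Its characteristic polynomial (trace, sum of principal 2x2 minors, determinant of M give the coefficients) is
  p(λ) = det(λ I - M) = λ^3 - 114λ^2 + 3336λ - 20736.
No integer candidate from the rational root theorem (±divisors of 20736) is a root, so the roots are irrational. The cubic discriminant is Δ = 3580160256 > 0, so there are three distinct real roots. p(8) = -832 and p(9) = 783 have opposite signs, so a root lies in (8, 9); Newton's method refines it to λ ≈ 8.5015. p(34) = 208 and p(35) = -751 have opposite signs, so a root lies in (34, 35); Newton's method refines it to λ ≈ 34.2188. p(71) = -643 and p(72) = 1728 have opposite signs, so a root lies in (71, 72); Newton's method refines it to λ ≈ 71.2797. Check (Vieta): the three roots sum to 114, matching tr M = 114.
So the eigenvalues of A^T A are ≈ 8.5015, 34.2188, 71.2797 (all ≥ 0, as they must be for A^T A). The largest is λ_max ≈ 71.2797, hence ||A||_2 = sqrt(λ_max) ≈ 8.4427.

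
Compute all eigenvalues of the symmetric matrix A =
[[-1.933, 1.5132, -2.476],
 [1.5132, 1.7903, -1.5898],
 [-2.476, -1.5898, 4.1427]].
sigma(A) ≈ {-3, 1, 6}

A is real symmetric, so its spectrum consists of real eigenvalues. Expanding the characteristic polynomial of the displayed matrix gives
  det(λ I - A) = p(λ) = λ^3 + (-4)λ^2 + (-15)λ + (18).
Solving p(λ) = 0 yields eigenvalues ≈ -3, 1, 6. (A is shown rounded to 4 decimals, so these recover the underlying integer eigenvalues to within that precision.)
Verification: the trace of A = 4 equals the sum of eigenvalues 4, and det(A) ≈ -17.9993 matches the eigenvalue product -18.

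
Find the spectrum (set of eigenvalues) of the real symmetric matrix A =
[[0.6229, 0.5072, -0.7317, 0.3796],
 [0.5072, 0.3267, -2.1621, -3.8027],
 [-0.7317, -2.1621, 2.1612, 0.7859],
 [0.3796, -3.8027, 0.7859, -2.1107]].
sigma(A) ≈ {-5, 0, 1, 5}

A is real symmetric, so its spectrum consists of real eigenvalues. Expanding the characteristic polynomial of the displayed matrix gives
  det(λ I - A) = p(λ) = λ^4 + (-1)λ^3 + (-25)λ^2 + (25.0019)λ + (0).
Solving p(λ) = 0 yields eigenvalues ≈ -5, 0, 1, 5. (A is shown rounded to 4 decimals, so these recover the underlying integer eigenvalues to within that precision.)
Verification: the trace of A = 1 equals the sum of eigenvalues 1, and det(A) ≈ -0.0008 matches the eigenvalue product 0.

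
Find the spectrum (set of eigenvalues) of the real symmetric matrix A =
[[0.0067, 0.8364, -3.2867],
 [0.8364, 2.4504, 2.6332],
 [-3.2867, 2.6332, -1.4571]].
sigma(A) ≈ {-5, 2, 4}

A is real symmetric, so its spectrum consists of real eigenvalues. Expanding the characteristic polynomial of the displayed matrix gives
  det(λ I - A) = p(λ) = λ^3 + (-1)λ^2 + (-22)λ + (39.9985).
Solving p(λ) = 0 yields eigenvalues ≈ -5, 2, 4. (A is shown rounded to 4 decimals, so these recover the underlying integer eigenvalues to within that precision.)
Verification: the trace of A = 1 equals the sum of eigenvalues 1, and det(A) ≈ -39.9985 matches the eigenvalue product -40.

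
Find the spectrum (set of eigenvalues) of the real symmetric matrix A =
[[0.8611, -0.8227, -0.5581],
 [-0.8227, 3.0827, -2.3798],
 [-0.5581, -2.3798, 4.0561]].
sigma(A) ≈ {0, 2, 6}

A is real symmetric, so its spectrum consists of real eigenvalues. Expanding the characteristic polynomial of the displayed matrix gives
  det(λ I - A) = p(λ) = λ^3 + (-8)λ^2 + (12)λ + (0).
Solving p(λ) = 0 yields eigenvalues ≈ 0, 2, 6. (A is shown rounded to 4 decimals, so these recover the underlying integer eigenvalues to within that precision.)
Verification: the trace of A = 8 equals the sum of eigenvalues 8, and det(A) ≈ -0.0007 matches the eigenvalue product 0.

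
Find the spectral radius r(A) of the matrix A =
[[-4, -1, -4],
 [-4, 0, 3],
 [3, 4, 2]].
r(A) ≈ 4.746

The eigenvalues of A are the roots of its characteristic polynomial. With M = A (coefficients from the trace, the sum of principal 2x2 minors, and det A):
  p(λ) = det(λ I - M) = λ^3 + 2λ^2 - 12λ - 95.
No integer candidate from the rational root theorem (±divisors of 95) is a root, so the roots are irrational. The cubic discriminant is Δ = -192107 < 0, so there is one real root and a complex-conjugate pair. p(4) = -47 and p(5) = 20 have opposite signs, so a root lies in (4, 5); Newton's method refines it to λ ≈ 4.746. Dividing out (λ - (4.746)) leaves approximately λ^2 + 6.746λ + 20.0168. For λ^2 + 6.746λ + 20.0168 the discriminant is -34.5583. It is negative, so the remaining roots are the complex-conjugate pair λ ≈ -3.373 ± 2.9393i. Their product equals the constant term, so |λ|^2 ≈ 20.0168 and |λ| ≈ 4.474.
Thus the eigenvalues (to 4 decimals) are 4.746 (modulus 4.746); -3.373 ± 2.9393i (modulus 4.474). The spectral radius is the largest modulus: r(A) ≈ 4.746. (Cross-check: r(A) ≤ ||A||_2 ≈ 7.5258; equality holds whenever A is normal, though it can also hold for some non-normal A.)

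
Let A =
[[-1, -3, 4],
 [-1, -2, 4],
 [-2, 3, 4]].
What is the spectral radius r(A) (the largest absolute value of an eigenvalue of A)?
r(A) ≈ 4.7534

The eigenvalues of A are the roots of its characteristic polynomial. With M = A (coefficients from the trace, the sum of principal 2x2 minors, and det A):
  p(λ) = det(λ I - M) = λ^3 - λ^2 - 17λ - 4.
No integer candidate from the rational root theorem (±divisors of 4) is a root, so the roots are irrational. The cubic discriminant is Δ = 18269 > 0, so there are three distinct real roots. p(-4) = -16 and p(-3) = 11 have opposite signs, so a root lies in (-4, -3); Newton's method refines it to λ ≈ -3.5139. p(-1) = 11 and p(0) = -4 have opposite signs, so a root lies in (-1, 0); Newton's method refines it to λ ≈ -0.2395. p(4) = -24 and p(5) = 11 have opposite signs, so a root lies in (4, 5); Newton's method refines it to λ ≈ 4.7534. Check (Vieta): the three roots sum to 1, matching tr M = 1.
Thus the eigenvalues (to 4 decimals) are -3.5139 (modulus 3.5139); -0.2395 (modulus 0.2395); 4.7534 (modulus 4.7534). The spectral radius is the largest modulus: r(A) ≈ 4.7534. (Cross-check: r(A) ≤ ||A||_2 ≈ 7.4168; equality holds whenever A is normal, though it can also hold for some non-normal A.)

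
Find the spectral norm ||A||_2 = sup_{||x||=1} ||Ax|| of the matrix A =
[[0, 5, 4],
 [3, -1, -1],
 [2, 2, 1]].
||A||_2 ≈ 6.9116 (= sqrt(largest eigenvalue of A^T A))

||A||_2 = sigma_max(A) = sqrt(lambda_max(A^T A)). Form the symmetric matrix M = A^T A =
[[13, 1, -1],
 [1, 30, 23],
 [-1, 23, 18]].
Its characteristic polynomial (trace, sum of principal 2x2 minors, determinant of M give the coefficients) is
  p(λ) = det(λ I - M) = λ^3 - 61λ^2 + 633λ - 49.
No integer candidate from the rational root theorem (±divisors of 49) is a root, so the roots are irrational. The cubic discriminant is Δ = 465922784 > 0, so there are three distinct real roots. p(0) = -49 and p(1) = 524 have opposite signs, so a root lies in (0, 1); Newton's method refines it to λ ≈ 0.078. p(13) = 68 and p(14) = -399 have opposite signs, so a root lies in (13, 14); Newton's method refines it to λ ≈ 13.1513. p(47) = -1224 and p(48) = 383 have opposite signs, so a root lies in (47, 48); Newton's method refines it to λ ≈ 47.7707. Check (Vieta): the three roots sum to 61, matching tr M = 61.
So the eigenvalues of A^T A are ≈ 0.078, 13.1513, 47.7707 (all ≥ 0, as they must be for A^T A). The largest is λ_max ≈ 47.7707, hence ||A||_2 = sqrt(λ_max) ≈ 6.9116.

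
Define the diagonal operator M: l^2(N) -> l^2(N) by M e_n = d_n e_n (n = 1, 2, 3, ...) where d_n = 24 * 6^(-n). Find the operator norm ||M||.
||M|| = 4 (attained at n = 1)

For M diagonal, ||M|| = sup_n |d_n|. The sequence d_n = 24 * 6^(-n) is positive and strictly decreasing (ratio 6^(-1) < 1), so the supremum is d_1 = 24/6 = 4. Hence ||M|| = 4.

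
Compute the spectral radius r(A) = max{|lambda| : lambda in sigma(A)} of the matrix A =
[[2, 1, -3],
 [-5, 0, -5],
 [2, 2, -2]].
r(A) ≈ 4.4038

The eigenvalues of A are the roots of its characteristic polynomial. With M = A (coefficients from the trace, the sum of principal 2x2 minors, and det A):
  p(λ) = det(λ I - M) = λ^3 + 17λ - 30.
No integer candidate from the rational root theorem (±divisors of 30) is a root, so the roots are irrational. The cubic discriminant is Δ = -43952 < 0, so there is one real root and a complex-conjugate pair. p(1) = -12 and p(2) = 12 have opposite signs, so a root lies in (1, 2); Newton's method refines it to λ ≈ 1.5469. Dividing out (λ - (1.5469)) leaves approximately λ^2 + 1.5469λ + 19.393. For λ^2 + 1.5469λ + 19.393 the discriminant is -75.1791. It is negative, so the remaining roots are the complex-conjugate pair λ ≈ -0.7735 ± 4.3353i. Their product equals the constant term, so |λ|^2 ≈ 19.393 and |λ| ≈ 4.4038.
Thus the eigenvalues (to 4 decimals) are 1.5469 (modulus 1.5469); -0.7735 ± 4.3353i (modulus 4.4038). The spectral radius is the largest modulus: r(A) ≈ 4.4038. (Cross-check: r(A) ≤ ||A||_2 ≈ 7.1244; equality holds whenever A is normal, though it can also hold for some non-normal A.)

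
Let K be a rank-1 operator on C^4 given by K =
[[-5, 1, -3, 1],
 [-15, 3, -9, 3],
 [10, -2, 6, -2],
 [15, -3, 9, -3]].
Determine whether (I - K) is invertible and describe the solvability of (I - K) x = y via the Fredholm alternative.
(I - K) is singular (det(I - K) = 0, i.e. 1 ∈ sigma(K)). (I - K) x = y is solvable iff y ⊥ ker((I - K)^*) = span{(-5, 1, -3, 1)}, i.e. iff -5y_1 + y_2 - 3y_3 + y_4 = 0. When solvable, the solutions are x = y + c·(1, 3, -2, -3), c arbitrary (ker(I - K) = span{(1, 3, -2, -3)}, dimension 1).

K has rank 1, so it is an outer product K = u v^T: every row of K is a multiple of one row vector. Reading off the entries, u = (1, 3, -2, -3) and v = (-5, 1, -3, 1) (row i of K equals u_i·v^T). A rank-one matrix u v^T satisfies K u = u (v·u) and kills the (3)-dimensional subspace v^⊥, so its characteristic polynomial is lambda^3 (lambda - v·u) with v·u = tr K = 1. Hence the eigenvalues of I - K are 1 (multiplicity 3) and 1 - (1) = 0, so det(I - K) = 0. (Direct check: I - K =
[[6, -1, 3, -1],
 [15, -2, 9, -3],
 [-10, 2, -5, 2],
 [-15, 3, -9, 4]]
has determinant 0.) So 1 is an eigenvalue of K and (I - K) is not invertible. The finite-dimensional Fredholm alternative says: either (I - K) is invertible, or ker(I - K) ≠ {0} and then range(I - K) = ker((I - K)^*)^⊥, with dim ker(I - K) = dim ker((I - K)^*). We are in the second case, so we need both kernels. Kernel of I - K: (I - K) u = u - u (v·u) = u - u = 0, so ker(I - K) = span{u} = span{(1, 3, -2, -3)} (it is exactly 1-dimensional because rank(I - K) = 3). Kernel of the adjoint: K is real, so (I - K)^* = I - K^T = I - v u^T, and (I - v u^T) v = v - v (u·v) = 0; hence ker((I - K)^*) = span{v} = span{(-5, 1, -3, 1)}. Therefore (I - K) x = y is solvable iff <y, v> = 0, i.e. iff -5y_1 + y_2 - 3y_3 + y_4 = 0. When this holds, K y = u (v·y) = 0, so (I - K) y = y and x = y is a particular solution; the full solution set is the line x = y + c·u = y + c·(1, 3, -2, -3), c ∈ C.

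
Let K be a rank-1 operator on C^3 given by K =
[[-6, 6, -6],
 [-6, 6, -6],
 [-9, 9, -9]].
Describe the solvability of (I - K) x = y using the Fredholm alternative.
(I - K) is invertible (det(I - K) = 10 ≠ 0), so for every y in C^3 the equation (I - K) x = y has a unique solution.

K has rank 1, so it is an outer product K = u v^T: every row of K is a multiple of one row vector. Reading off the entries, u = (-2, -2, -3) and v = (3, -3, 3) (row i of K equals u_i·v^T). A rank-one matrix u v^T satisfies K u = u (v·u) and kills the (2)-dimensional subspace v^⊥, so its characteristic polynomial is lambda^2 (lambda - v·u) with v·u = tr K = -9. Hence the eigenvalues of I - K are 1 (multiplicity 2) and 1 - (-9) = 10, so det(I - K) = 10. (Direct check: I - K =
[[7, -6, 6],
 [6, -5, 6],
 [9, -9, 10]]
has determinant 10.) The finite-dimensional Fredholm alternative says: either (I - K) is invertible, or ker(I - K) ≠ {0} and then range(I - K) = ker((I - K)^*)^⊥, with dim ker(I - K) = dim ker((I - K)^*). Since det(I - K) ≠ 0, 1 is not an eigenvalue of K and ker(I - K) = {0}, so we are in the first case: for every y there is a unique x = (I - K)^(-1) y. Explicitly, by the Sherman–Morrison formula, (I - u v^T)^(-1) = I + u v^T/(1 - v·u), i.e. (I - K)^(-1) = I + K/(10).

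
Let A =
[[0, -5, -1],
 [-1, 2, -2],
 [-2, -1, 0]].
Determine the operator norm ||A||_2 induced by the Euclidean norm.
||A||_2 ≈ 5.4809 (= sqrt(largest eigenvalue of A^T A))

||A||_2 = sigma_max(A) = sqrt(lambda_max(A^T A)). Form the symmetric matrix M = A^T A =
[[5, 0, 2],
 [0, 30, 1],
 [2, 1, 5]].
Its characteristic polynomial (trace, sum of principal 2x2 minors, determinant of M give the coefficients) is
  p(λ) = det(λ I - M) = λ^3 - 40λ^2 + 320λ - 625.
No integer candidate from the rational root theorem (±divisors of 625) is a root, so the roots are irrational. The cubic discriminant is Δ = 6221125 > 0, so there are three distinct real roots. p(2) = -137 and p(3) = 2 have opposite signs, so a root lies in (2, 3); Newton's method refines it to λ ≈ 2.9814. p(6) = 71 and p(7) = -2 have opposite signs, so a root lies in (6, 7); Newton's method refines it to λ ≈ 6.9784. p(30) = -25 and p(31) = 646 have opposite signs, so a root lies in (30, 31); Newton's method refines it to λ ≈ 30.0402. Check (Vieta): the three roots sum to 40, matching tr M = 40.
So the eigenvalues of A^T A are ≈ 2.9814, 6.9784, 30.0402 (all ≥ 0, as they must be for A^T A). The largest is λ_max ≈ 30.0402, hence ||A||_2 = sqrt(λ_max) ≈ 5.4809.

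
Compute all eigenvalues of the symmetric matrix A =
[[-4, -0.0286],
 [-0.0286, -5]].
sigma(A) ≈ {-5, -4}

A is real symmetric, so its spectrum consists of real eigenvalues. Expanding the characteristic polynomial of the displayed matrix gives
  det(λ I - A) = p(λ) = λ^2 + (9)λ + (20).
Solving p(λ) = 0 yields eigenvalues ≈ -5, -4. (A is shown rounded to 4 decimals, so these recover the underlying integer eigenvalues to within that precision.)
Verification: the trace of A = -9 equals the sum of eigenvalues -9, and det(A) ≈ 20.0000 matches the eigenvalue product 20.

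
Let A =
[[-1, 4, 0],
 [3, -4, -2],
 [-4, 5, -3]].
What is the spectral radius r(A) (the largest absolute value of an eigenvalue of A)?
r(A) ≈ 5.5721

The eigenvalues of A are the roots of its characteristic polynomial. With M = A (coefficients from the trace, the sum of principal 2x2 minors, and det A):
  p(λ) = det(λ I - M) = λ^3 + 8λ^2 + 17λ - 46.
No integer candidate from the rational root theorem (±divisors of 46) is a root, so the roots are irrational. The cubic discriminant is Δ = -76688 < 0, so there is one real root and a complex-conjugate pair. p(1) = -20 and p(2) = 28 have opposite signs, so a root lies in (1, 2); Newton's method refines it to λ ≈ 1.4816. Dividing out (λ - (1.4816)) leaves approximately λ^2 + 9.4816λ + 31.0478. For λ^2 + 9.4816λ + 31.0478 the discriminant is -34.2907. It is negative, so the remaining roots are the complex-conjugate pair λ ≈ -4.7408 ± 2.9279i. Their product equals the constant term, so |λ|^2 ≈ 31.0478 and |λ| ≈ 5.5721.
Thus the eigenvalues (to 4 decimals) are 1.4816 (modulus 1.4816); -4.7408 ± 2.9279i (modulus 5.5721). The spectral radius is the largest modulus: r(A) ≈ 5.5721. (Cross-check: r(A) ≤ ||A||_2 ≈ 9.0504; equality holds whenever A is normal, though it can also hold for some non-normal A.)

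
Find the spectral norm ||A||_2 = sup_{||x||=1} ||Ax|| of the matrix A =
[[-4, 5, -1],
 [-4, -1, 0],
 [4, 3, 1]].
||A||_2 ≈ 7.1086 (= sqrt(largest eigenvalue of A^T A))

||A||_2 = sigma_max(A) = sqrt(lambda_max(A^T A)). Form the symmetric matrix M = A^T A =
[[48, -4, 8],
 [-4, 35, -2],
 [8, -2, 2]].
Its characteristic polynomial (trace, sum of principal 2x2 minors, determinant of M give the coefficients) is
  p(λ) = det(λ I - M) = λ^3 - 85λ^2 + 1762λ - 1024.
No integer candidate from the rational root theorem (±divisors of 1024) is a root, so the roots are irrational. The cubic discriminant is Δ = 766315076 > 0, so there are three distinct real roots. p(0) = -1024 and p(1) = 654 have opposite signs, so a root lies in (0, 1); Newton's method refines it to λ ≈ 0.5983. p(33) = 494 and p(34) = -72 have opposite signs, so a root lies in (33, 34); Newton's method refines it to λ ≈ 33.8696. p(50) = -424 and p(51) = 404 have opposite signs, so a root lies in (50, 51); Newton's method refines it to λ ≈ 50.5321. Check (Vieta): the three roots sum to 85, matching tr M = 85.
So the eigenvalues of A^T A are ≈ 0.5983, 33.8696, 50.5321 (all ≥ 0, as they must be for A^T A). The largest is λ_max ≈ 50.5321, hence ||A||_2 = sqrt(λ_max) ≈ 7.1086.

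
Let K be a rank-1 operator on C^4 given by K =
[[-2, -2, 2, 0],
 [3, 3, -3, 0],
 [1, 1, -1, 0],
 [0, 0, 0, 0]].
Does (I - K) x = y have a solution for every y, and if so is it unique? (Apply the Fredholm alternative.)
(I - K) is invertible (det(I - K) = 1 ≠ 0), so for every y in C^4 the equation (I - K) x = y has a unique solution.

K has rank 1, so it is an outer product K = u v^T: every row of K is a multiple of one row vector. Reading off the entries, u = (2, -3, -1, 0) and v = (-1, -1, 1, 0) (row i of K equals u_i·v^T). A rank-one matrix u v^T satisfies K u = u (v·u) and kills the (3)-dimensional subspace v^⊥, so its characteristic polynomial is lambda^3 (lambda - v·u) with v·u = tr K = 0. Hence the eigenvalues of I - K are 1 (multiplicity 3) and 1 - (0) = 1, so det(I - K) = 1. (Direct check: I - K =
[[3, 2, -2, 0],
 [-3, -2, 3, 0],
 [-1, -1, 2, 0],
 [0, 0, 0, 1]]
has determinant 1.) The finite-dimensional Fredholm alternative says: either (I - K) is invertible, or ker(I - K) ≠ {0} and then range(I - K) = ker((I - K)^*)^⊥, with dim ker(I - K) = dim ker((I - K)^*). Since det(I - K) ≠ 0, 1 is not an eigenvalue of K and ker(I - K) = {0}, so we are in the first case: for every y there is a unique x = (I - K)^(-1) y. Explicitly, by the Sherman–Morrison formula, (I - u v^T)^(-1) = I + u v^T/(1 - v·u), i.e. (I - K)^(-1) = I + K.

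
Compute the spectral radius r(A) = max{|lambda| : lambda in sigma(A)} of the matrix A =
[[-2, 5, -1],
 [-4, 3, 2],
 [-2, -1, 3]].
r(A) ≈ 3.8947

The eigenvalues of A are the roots of its characteristic polynomial. With M = A (coefficients from the trace, the sum of principal 2x2 minors, and det A):
  p(λ) = det(λ I - M) = λ^3 - 4λ^2 + 17λ - 8.
No integer candidate from the rational root theorem (±divisors of 8) is a root, so the roots are irrational. The cubic discriminant is Δ = -9012 < 0, so there is one real root and a complex-conjugate pair. p(0) = -8 and p(1) = 6 have opposite signs, so a root lies in (0, 1); Newton's method refines it to λ ≈ 0.5274. Dividing out (λ - (0.5274)) leaves approximately λ^2 - 3.4726λ + 15.1685. For λ^2 - 3.4726λ + 15.1685 the discriminant is -48.6152. It is negative, so the remaining roots are the complex-conjugate pair λ ≈ 1.7363 ± 3.4862i. Their product equals the constant term, so |λ|^2 ≈ 15.1685 and |λ| ≈ 3.8947.
Thus the eigenvalues (to 4 decimals) are 0.5274 (modulus 0.5274); 1.7363 ± 3.4862i (modulus 3.8947). The spectral radius is the largest modulus: r(A) ≈ 3.8947. (Cross-check: r(A) ≤ ||A||_2 ≈ 7.154; equality holds whenever A is normal, though it can also hold for some non-normal A.)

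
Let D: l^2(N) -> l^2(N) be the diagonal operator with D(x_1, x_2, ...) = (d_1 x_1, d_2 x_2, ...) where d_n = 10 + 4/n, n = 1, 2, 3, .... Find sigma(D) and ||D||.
sigma(D) = {10 + 4/n : n ≥ 1} ∪ {10}; ||D|| = 14

A bounded diagonal operator on l^2 with diagonal entries d_n has spectrum equal to the closure of {d_n : n ≥ 1}: every d_n is an eigenvalue (with eigenvector e_n), so {d_n} ⊂ sigma(D); the spectrum is closed, so its closure is too; and for lambda not in the closure, (D - lambda I) has bounded inverse (the diagonal entries 1/(d_n - lambda) are bounded). For our sequence d_n = 10 + 4/n, n = 1, 2, 3, ...:
  - {d_n} = {10 + 4/n : n ≥ 1}; the only limit point is 10
  - closure = {10 + 4/n : n ≥ 1} ∪ {10}
For the norm: a diagonal operator has ||D|| = sup_n |d_n|. Here d_n = 10 + 4/n is positive and decreasing, so sup_n |d_n| = d_1 = 10 + 4 = 14. So ||D|| = 14.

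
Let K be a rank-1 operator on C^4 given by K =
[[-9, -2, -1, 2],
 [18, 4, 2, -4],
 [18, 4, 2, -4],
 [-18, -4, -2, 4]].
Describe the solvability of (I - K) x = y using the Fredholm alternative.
(I - K) is singular (det(I - K) = 0, i.e. 1 ∈ sigma(K)). (I - K) x = y is solvable iff y ⊥ ker((I - K)^*) = span{(-9, -2, -1, 2)}, i.e. iff -9y_1 - 2y_2 - y_3 + 2y_4 = 0. When solvable, the solutions are x = y + c·(1, -2, -2, 2), c arbitrary (ker(I - K) = span{(1, -2, -2, 2)}, dimension 1).

K has rank 1, so it is an outer product K = u v^T: every row of K is a multiple of one row vector. Reading off the entries, u = (1, -2, -2, 2) and v = (-9, -2, -1, 2) (row i of K equals u_i·v^T). A rank-one matrix u v^T satisfies K u = u (v·u) and kills the (3)-dimensional subspace v^⊥, so its characteristic polynomial is lambda^3 (lambda - v·u) with v·u = tr K = 1. Hence the eigenvalues of I - K are 1 (multiplicity 3) and 1 - (1) = 0, so det(I - K) = 0. (Direct check: I - K =
[[10, 2, 1, -2],
 [-18, -3, -2, 4],
 [-18, -4, -1, 4],
 [18, 4, 2, -3]]
has determinant 0.) So 1 is an eigenvalue of K and (I - K) is not invertible. The finite-dimensional Fredholm alternative says: either (I - K) is invertible, or ker(I - K) ≠ {0} and then range(I - K) = ker((I - K)^*)^⊥, with dim ker(I - K) = dim ker((I - K)^*). We are in the second case, so we need both kernels. Kernel of I - K: (I - K) u = u - u (v·u) = u - u = 0, so ker(I - K) = span{u} = span{(1, -2, -2, 2)} (it is exactly 1-dimensional because rank(I - K) = 3). Kernel of the adjoint: K is real, so (I - K)^* = I - K^T = I - v u^T, and (I - v u^T) v = v - v (u·v) = 0; hence ker((I - K)^*) = span{v} = span{(-9, -2, -1, 2)}. Therefore (I - K) x = y is solvable iff <y, v> = 0, i.e. iff -9y_1 - 2y_2 - y_3 + 2y_4 = 0. When this holds, K y = u (v·y) = 0, so (I - K) y = y and x = y is a particular solution; the full solution set is the line x = y + c·u = y + c·(1, -2, -2, 2), c ∈ C.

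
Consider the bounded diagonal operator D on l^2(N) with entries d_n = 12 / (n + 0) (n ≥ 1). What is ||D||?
||D|| = 12 (attained at n = 1)

For D diagonal, ||D|| = sup_n |d_n| = sup_n 12/(n + 0). This is positive and strictly decreasing in n, so the supremum is attained at n = 1: d_1 = 12/(1 + 0) = 12. Hence ||D|| = 12.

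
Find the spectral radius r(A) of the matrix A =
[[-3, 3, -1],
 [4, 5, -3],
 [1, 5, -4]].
r(A) ≈ 4.3769

The eigenvalues of A are the roots of its characteristic polynomial. With M = A (coefficients from the trace, the sum of principal 2x2 minors, and det A):
  p(λ) = det(λ I - M) = λ^3 + 2λ^2 - 19λ - 39.
No integer candidate from the rational root theorem (±divisors of 39) is a root, so the roots are irrational. The cubic discriminant is Δ = 15737 > 0, so there are three distinct real roots. p(-5) = -19 and p(-4) = 5 have opposite signs, so a root lies in (-5, -4); Newton's method refines it to λ ≈ -4.3089. p(-3) = 9 and p(-2) = -1 have opposite signs, so a root lies in (-3, -2); Newton's method refines it to λ ≈ -2.0679. p(4) = -19 and p(5) = 41 have opposite signs, so a root lies in (4, 5); Newton's method refines it to λ ≈ 4.3769. Check (Vieta): the three roots sum to -2, matching tr M = -2.
Thus the eigenvalues (to 4 decimals) are -4.3089 (modulus 4.3089); -2.0679 (modulus 2.0679); 4.3769 (modulus 4.3769). The spectral radius is the largest modulus: r(A) ≈ 4.3769. (Cross-check: r(A) ≤ ||A||_2 ≈ 9.5109; equality holds whenever A is normal, though it can also hold for some non-normal A.)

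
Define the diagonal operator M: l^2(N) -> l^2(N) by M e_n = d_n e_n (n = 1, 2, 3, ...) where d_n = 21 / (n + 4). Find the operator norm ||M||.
||M|| = 21/5 (attained at n = 1)

For M diagonal, ||M|| = sup_n |d_n| = sup_n 21/(n + 4). This is positive and strictly decreasing in n, so the supremum is attained at n = 1: d_1 = 21/(1 + 4) = 21/5. Hence ||M|| = 21/5.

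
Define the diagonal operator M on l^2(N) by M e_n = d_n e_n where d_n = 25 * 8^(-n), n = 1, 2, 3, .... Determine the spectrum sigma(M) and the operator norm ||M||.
sigma(M) = {25 * 8^(-n) : n ≥ 1} ∪ {0}; ||M|| = 25/8

A bounded diagonal operator on l^2 with diagonal entries d_n has spectrum equal to the closure of {d_n : n ≥ 1}: every d_n is an eigenvalue (with eigenvector e_n), so {d_n} ⊂ sigma(M); the spectrum is closed, so its closure is too; and for lambda not in the closure, (M - lambda I) has bounded inverse (the diagonal entries 1/(d_n - lambda) are bounded). For our sequence d_n = 25 * 8^(-n), n = 1, 2, 3, ...:
  - {d_n} = {25 * 8^(-n) : n ≥ 1}; the only limit point is 0
  - closure = {25 * 8^(-n) : n ≥ 1} ∪ {0}
For the norm: a diagonal operator has ||M|| = sup_n |d_n|. Here d_n = 25 * 8^(-n) is positive and decreasing, so sup_n |d_n| = d_1 = 25/8. So ||M|| = 25/8.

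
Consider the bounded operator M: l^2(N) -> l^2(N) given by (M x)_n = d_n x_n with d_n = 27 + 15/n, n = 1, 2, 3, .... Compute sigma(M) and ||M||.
sigma(M) = {27 + 15/n : n ≥ 1} ∪ {27}; ||M|| = 42

A bounded diagonal operator on l^2 with diagonal entries d_n has spectrum equal to the closure of {d_n : n ≥ 1}: every d_n is an eigenvalue (with eigenvector e_n), so {d_n} ⊂ sigma(M); the spectrum is closed, so its closure is too; and for lambda not in the closure, (M - lambda I) has bounded inverse (the diagonal entries 1/(d_n - lambda) are bounded). For our sequence d_n = 27 + 15/n, n = 1, 2, 3, ...:
  - {d_n} = {27 + 15/n : n ≥ 1}; the only limit point is 27
  - closure = {27 + 15/n : n ≥ 1} ∪ {27}
For the norm: a diagonal operator has ||M|| = sup_n |d_n|. Here d_n = 27 + 15/n is positive and decreasing, so sup_n |d_n| = d_1 = 27 + 15 = 42. So ||M|| = 42.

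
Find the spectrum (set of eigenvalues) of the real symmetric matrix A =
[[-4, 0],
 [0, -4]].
sigma(A) ≈ {-4} (-4 with multiplicity 2)

A is real symmetric, so its spectrum consists of real eigenvalues. Expanding the characteristic polynomial of the displayed matrix gives
  det(λ I - A) = p(λ) = λ^2 + (8)λ + (16).
Solving p(λ) = 0 yields eigenvalues ≈ -4, -4. (A is shown rounded to 4 decimals, so these recover the underlying integer eigenvalues to within that precision.)
Verification: the trace of A = -8 equals the sum of eigenvalues -8, and det(A) ≈ 16.0000 matches the eigenvalue product 16.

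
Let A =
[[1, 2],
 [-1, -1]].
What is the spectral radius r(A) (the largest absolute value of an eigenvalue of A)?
r(A) = 1

The eigenvalues of A are the roots of its characteristic polynomial. With M = A (coefficients from the trace and determinant):
  p(λ) = det(λ I - M) = λ^2 + 1.
For λ^2 + 1 the discriminant is -4. It is negative, so the roots are the complex-conjugate pair λ = 0 ± (sqrt(4)/2) i ≈ 0 ± 1i. For a conjugate pair the product of the roots equals the constant term, so |λ|^2 = 1 and |λ| = sqrt(1) = 1.
Thus the eigenvalues (to 4 decimals) are 0 ± 1i (modulus 1). The spectral radius is the largest modulus: r(A) = 1. (Cross-check: r(A) ≤ ||A||_2 ≈ 2.618; equality holds whenever A is normal, though it can also hold for some non-normal A.)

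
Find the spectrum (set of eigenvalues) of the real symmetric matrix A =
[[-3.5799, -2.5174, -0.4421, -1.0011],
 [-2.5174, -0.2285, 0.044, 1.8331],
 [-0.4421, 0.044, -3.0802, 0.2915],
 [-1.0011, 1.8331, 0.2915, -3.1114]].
sigma(A) ≈ {-5, -4, -3, 2}

A is real symmetric, so its spectrum consists of real eigenvalues. Expanding the characteristic polynomial of the displayed matrix gives
  det(λ I - A) = p(λ) = λ^4 + (10)λ^3 + (23)λ^2 + (-34.002)λ + (-120.0034).
Solving p(λ) = 0 yields eigenvalues ≈ -5, -4, -3, 2. (A is shown rounded to 4 decimals, so these recover the underlying integer eigenvalues to within that precision.)
Verification: the trace of A = -10 equals the sum of eigenvalues -10, and det(A) ≈ -120.0034 matches the eigenvalue product -120.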